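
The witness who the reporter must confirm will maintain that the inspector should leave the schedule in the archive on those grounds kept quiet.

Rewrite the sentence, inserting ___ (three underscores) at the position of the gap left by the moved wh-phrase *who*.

'who' is the subject of the clause embedded under 'confirm'. The gap is right after 'confirm'.

The witness who the reporter must confirm ___ will maintain that the inspector should leave the schedule in the archive on those grounds kept quiet.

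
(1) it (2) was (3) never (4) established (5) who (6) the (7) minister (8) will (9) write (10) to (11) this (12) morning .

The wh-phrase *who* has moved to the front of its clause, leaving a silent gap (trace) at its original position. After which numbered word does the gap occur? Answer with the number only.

Underlying clause: The minister will write to who this morning.
The filler 'who' is interpreted as the object of the preposition 'to'. Wh-movement fronts it, leaving a gap right after 'to':
It was never established who the minister will write to ___ this morning.
'to' is word 10.

10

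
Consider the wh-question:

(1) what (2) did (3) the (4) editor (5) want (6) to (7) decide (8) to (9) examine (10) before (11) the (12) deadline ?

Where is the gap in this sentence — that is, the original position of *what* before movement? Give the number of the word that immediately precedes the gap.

9

Underlying clause: The editor did want to decide to examine what before the deadline.
'what' functions as the direct object of 'examine'. Wh-movement fronts it, leaving a gap right after 'examine':
What did the editor want to decide to examine ___ before the deadline?
'examine' is word 9.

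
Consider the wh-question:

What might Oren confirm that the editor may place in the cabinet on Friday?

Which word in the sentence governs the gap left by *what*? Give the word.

Pre-movement form: Oren might confirm that the editor may place what in the cabinet on Friday.
'what' is the direct object of 'place'. It moves to the left edge, and the trace sits right after 'place':
What might Oren confirm that the editor may place ___ in the cabinet on Friday?

place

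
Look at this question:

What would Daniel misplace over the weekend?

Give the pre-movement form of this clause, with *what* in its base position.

The filler 'what' is interpreted as the direct object of 'misplace'. Fronting leaves a gap immediately after 'misplace':
What would Daniel misplace ___ over the weekend?

Daniel would misplace what over the weekend.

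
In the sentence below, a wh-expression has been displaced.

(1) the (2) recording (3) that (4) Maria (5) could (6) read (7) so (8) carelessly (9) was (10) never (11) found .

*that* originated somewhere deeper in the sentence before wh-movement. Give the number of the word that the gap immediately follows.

The filler 'that' is interpreted as the direct object of 'read'. Fronting leaves a gap immediately after 'read':
The recording that Maria could read ___ so carelessly was never found.
'read' is word 6.

6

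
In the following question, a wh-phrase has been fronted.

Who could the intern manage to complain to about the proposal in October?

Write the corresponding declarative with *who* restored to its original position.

The intern could manage to complain to who about the proposal in October.

The filler 'who' is interpreted as the object of the preposition 'to'. Wh-movement fronts it, leaving a gap right after 'to':
Who could the intern manage to complain to ___ about the proposal in October?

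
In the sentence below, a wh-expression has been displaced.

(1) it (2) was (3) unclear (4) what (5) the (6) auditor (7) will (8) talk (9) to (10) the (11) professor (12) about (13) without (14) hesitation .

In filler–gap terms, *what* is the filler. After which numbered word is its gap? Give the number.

Pre-movement form: The auditor will talk to the professor about what without hesitation.
The filler 'what' is interpreted as the object of the preposition 'about'. Wh-movement fronts it, leaving a gap right after 'about':
It was unclear what the auditor will talk to the professor about ___ without hesitation.
'about' is word 12.

12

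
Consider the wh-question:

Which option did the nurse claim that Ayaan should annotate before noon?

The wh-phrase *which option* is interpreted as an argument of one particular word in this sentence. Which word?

annotate

Before movement: The nurse did claim that Ayaan should annotate which option before noon.
The filler 'which option' is interpreted as the direct object of 'annotate'. It moves to the left edge, and the trace sits right after 'annotate':
Which option did the nurse claim that Ayaan should annotate ___ before noon?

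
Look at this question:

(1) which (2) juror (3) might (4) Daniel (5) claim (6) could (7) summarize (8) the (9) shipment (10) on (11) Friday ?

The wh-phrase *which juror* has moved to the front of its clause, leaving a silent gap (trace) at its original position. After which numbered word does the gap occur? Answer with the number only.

Underlying clause: Daniel might claim which juror could summarize the shipment on Friday.
'which juror' functions as the subject of the clause embedded under 'claim'. It moves to the left edge, and the trace sits right after 'claim':
Which juror might Daniel claim ___ could summarize the shipment on Friday?
'claim' is word 5.

5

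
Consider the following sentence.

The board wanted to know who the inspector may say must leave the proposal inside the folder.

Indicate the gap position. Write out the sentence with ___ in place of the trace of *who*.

The board wanted to know who the inspector may say ___ must leave the proposal inside the folder.

Pre-movement form: The inspector may say who must leave the proposal inside the folder.
The filler 'who' is interpreted as the subject of the clause embedded under 'say'. The gap is right after 'say'.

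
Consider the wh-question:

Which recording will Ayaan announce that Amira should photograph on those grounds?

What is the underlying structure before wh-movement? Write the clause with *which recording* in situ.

Ayaan will announce that Amira should photograph which recording on those grounds.

'which recording' functions as the direct object of 'photograph'. Fronting leaves a gap immediately after 'photograph':
Which recording will Ayaan announce that Amira should photograph ___ on those grounds?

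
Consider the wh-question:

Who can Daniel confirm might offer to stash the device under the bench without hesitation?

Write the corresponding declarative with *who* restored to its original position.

Daniel can confirm who might offer to stash the device under the bench without hesitation.

The filler 'who' is interpreted as the subject of the clause embedded under 'confirm'. Fronting leaves a gap immediately after 'confirm':
Who can Daniel confirm ___ might offer to stash the device under the bench without hesitation?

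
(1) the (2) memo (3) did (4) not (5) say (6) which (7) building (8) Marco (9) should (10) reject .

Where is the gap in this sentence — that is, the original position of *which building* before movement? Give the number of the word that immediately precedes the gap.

Pre-movement form: Marco should reject which building.
The filler 'which building' is interpreted as the direct object of 'reject'. Wh-movement fronts it, leaving a gap right after 'reject':
The memo did not say which building Marco should reject ___.
'reject' is word 10.

10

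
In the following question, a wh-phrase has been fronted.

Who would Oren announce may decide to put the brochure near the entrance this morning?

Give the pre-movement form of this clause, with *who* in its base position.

Oren would announce who may decide to put the brochure near the entrance this morning.

'who' functions as the subject of the clause embedded under 'announce'. Wh-movement fronts it, leaving a gap right after 'announce':
Who would Oren announce ___ may decide to put the brochure near the entrance this morning?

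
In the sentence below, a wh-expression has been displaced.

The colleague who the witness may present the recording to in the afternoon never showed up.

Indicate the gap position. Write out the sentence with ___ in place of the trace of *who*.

The colleague who the witness may present the recording to ___ in the afternoon never showed up.

'who' functions as the object of the preposition 'to' (recipient of 'present'). The gap is right after 'to'.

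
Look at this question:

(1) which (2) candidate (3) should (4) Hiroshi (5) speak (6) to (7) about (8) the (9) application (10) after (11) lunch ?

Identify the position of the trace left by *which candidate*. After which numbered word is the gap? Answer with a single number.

In situ: Hiroshi should speak to which candidate about the application after lunch.
The filler 'which candidate' is interpreted as the object of the preposition 'to'. Wh-movement fronts it, leaving a gap right after 'to':
Which candidate should Hiroshi speak to ___ about the application after lunch?
'to' is word 6.

6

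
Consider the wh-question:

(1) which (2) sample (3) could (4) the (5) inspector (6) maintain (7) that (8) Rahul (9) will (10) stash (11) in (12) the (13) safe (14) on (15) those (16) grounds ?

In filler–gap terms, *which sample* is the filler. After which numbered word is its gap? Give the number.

Underlying clause: The inspector could maintain that Rahul will stash which sample in the safe on those grounds.
'which sample' functions as the direct object of 'stash'. Fronting leaves a gap immediately after 'stash':
Which sample could the inspector maintain that Rahul will stash ___ in the safe on those grounds?
'stash' is word 10.

10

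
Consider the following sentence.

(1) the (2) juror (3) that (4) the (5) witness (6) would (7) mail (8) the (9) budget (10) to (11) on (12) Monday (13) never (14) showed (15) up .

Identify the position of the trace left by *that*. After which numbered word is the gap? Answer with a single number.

10

'that' functions as the object of the preposition 'to' (recipient of 'mail'). It moves to the left edge, and the trace sits right after 'to':
The juror that the witness would mail the budget to ___ on Monday never showed up.
'to' is word 10.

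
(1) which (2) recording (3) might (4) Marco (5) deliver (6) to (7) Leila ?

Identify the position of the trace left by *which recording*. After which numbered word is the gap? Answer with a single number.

5

Pre-movement form: Marco might deliver which recording to Leila.
'which recording' is the direct object of 'deliver'. Fronting leaves a gap immediately after 'deliver':
Which recording might Marco deliver ___ to Leila?
'deliver' is word 5.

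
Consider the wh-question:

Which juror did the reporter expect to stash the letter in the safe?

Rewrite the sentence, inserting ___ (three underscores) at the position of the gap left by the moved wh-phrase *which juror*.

Which juror did the reporter expect ___ to stash the letter in the safe?

Underlying clause: The reporter did expect which juror to stash the letter in the safe.
The filler 'which juror' is interpreted as the direct object of 'expect'. The gap is right after 'expect'.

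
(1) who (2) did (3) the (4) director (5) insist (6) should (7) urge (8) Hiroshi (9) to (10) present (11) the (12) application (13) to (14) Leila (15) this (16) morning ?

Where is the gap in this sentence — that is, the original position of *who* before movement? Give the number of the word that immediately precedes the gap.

5

Underlying clause: The director did insist who should urge Hiroshi to present the application to Leila this morning.
'who' functions as the subject of the clause embedded under 'insist'. It moves to the left edge, and the trace sits right after 'insist':
Who did the director insist ___ should urge Hiroshi to present the application to Leila this morning?
'insist' is word 5.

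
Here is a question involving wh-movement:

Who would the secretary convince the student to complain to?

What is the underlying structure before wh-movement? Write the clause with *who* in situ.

The secretary would convince the student to complain to who.

The filler 'who' is interpreted as the object of the preposition 'to'. Wh-movement fronts it, leaving a gap right after 'to':
Who would the secretary convince the student to complain to ___?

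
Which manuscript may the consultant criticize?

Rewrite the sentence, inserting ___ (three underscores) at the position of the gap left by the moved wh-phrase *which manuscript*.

Which manuscript may the consultant criticize ___?

Underlying clause: The consultant may criticize which manuscript.
'which manuscript' is the direct object of 'criticize'. The gap is right after 'criticize'.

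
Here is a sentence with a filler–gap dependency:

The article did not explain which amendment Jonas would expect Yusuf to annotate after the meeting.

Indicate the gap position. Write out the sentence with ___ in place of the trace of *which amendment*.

Pre-movement form: Jonas would expect Yusuf to annotate which amendment after the meeting.
'which amendment' is the direct object of 'annotate'. The gap is right after 'annotate'.

The article did not explain which amendment Jonas would expect Yusuf to annotate ___ after the meeting.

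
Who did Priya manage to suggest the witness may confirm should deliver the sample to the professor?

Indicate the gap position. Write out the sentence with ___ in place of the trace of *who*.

Who did Priya manage to suggest the witness may confirm ___ should deliver the sample to the professor?

Before movement: Priya did manage to suggest the witness may confirm who should deliver the sample to the professor.
'who' functions as the subject of the clause embedded under 'confirm'. The gap is right after 'confirm'.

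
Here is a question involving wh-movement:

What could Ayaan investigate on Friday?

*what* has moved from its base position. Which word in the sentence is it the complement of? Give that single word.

investigate

Before movement: Ayaan could investigate what on Friday.
The filler 'what' is interpreted as the direct object of 'investigate'. It moves to the left edge, and the trace sits right after 'investigate':
What could Ayaan investigate ___ on Friday?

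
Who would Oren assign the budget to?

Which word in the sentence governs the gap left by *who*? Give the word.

Before movement: Oren would assign the budget to who.
The filler 'who' is interpreted as the object of the preposition 'to' (recipient of 'assign'). It moves to the left edge, and the trace sits right after 'to':
Who would Oren assign the budget to ___?

to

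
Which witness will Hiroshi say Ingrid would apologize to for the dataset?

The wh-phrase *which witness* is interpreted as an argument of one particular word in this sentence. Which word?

to

Pre-movement form: Hiroshi will say Ingrid would apologize to which witness for the dataset.
'which witness' is the object of the preposition 'to'. It moves to the left edge, and the trace sits right after 'to':
Which witness will Hiroshi say Ingrid would apologize to ___ for the dataset?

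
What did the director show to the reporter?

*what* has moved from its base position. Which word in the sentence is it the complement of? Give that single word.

show

Underlying clause: The director did show what to the reporter.
The filler 'what' is interpreted as the direct object of 'show'. It moves to the left edge, and the trace sits right after 'show':
What did the director show ___ to the reporter?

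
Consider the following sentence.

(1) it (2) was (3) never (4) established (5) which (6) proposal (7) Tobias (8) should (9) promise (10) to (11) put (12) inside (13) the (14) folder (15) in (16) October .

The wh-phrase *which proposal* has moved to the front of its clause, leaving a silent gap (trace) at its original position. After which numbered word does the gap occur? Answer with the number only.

Before movement: Tobias should promise to put which proposal inside the folder in October.
'which proposal' functions as the direct object of 'put'. It moves to the left edge, and the trace sits right after 'put':
It was never established which proposal Tobias should promise to put ___ inside the folder in October.
'put' is word 11.

11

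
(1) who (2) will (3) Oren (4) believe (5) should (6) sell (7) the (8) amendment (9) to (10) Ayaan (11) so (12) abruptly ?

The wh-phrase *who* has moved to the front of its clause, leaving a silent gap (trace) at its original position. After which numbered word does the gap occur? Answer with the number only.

4

Underlying clause: Oren will believe who should sell the amendment to Ayaan so abruptly.
'who' functions as the subject of the clause embedded under 'believe'. Wh-movement fronts it, leaving a gap right after 'believe':
Who will Oren believe ___ should sell the amendment to Ayaan so abruptly?
'believe' is word 4.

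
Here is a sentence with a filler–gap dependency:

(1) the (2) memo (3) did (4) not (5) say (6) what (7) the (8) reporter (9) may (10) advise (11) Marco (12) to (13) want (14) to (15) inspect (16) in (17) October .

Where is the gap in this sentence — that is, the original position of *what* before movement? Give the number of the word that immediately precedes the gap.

Before movement: The reporter may advise Marco to want to inspect what in October.
'what' functions as the direct object of 'inspect'. Fronting leaves a gap immediately after 'inspect':
The memo did not say what the reporter may advise Marco to want to inspect ___ in October.
'inspect' is word 15.

15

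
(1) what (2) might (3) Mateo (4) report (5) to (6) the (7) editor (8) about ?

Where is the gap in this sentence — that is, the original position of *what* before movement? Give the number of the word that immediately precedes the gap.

Pre-movement form: Mateo might report to the editor about what.
'what' is the object of the preposition 'about'. Fronting leaves a gap immediately after 'about':
What might Mateo report to the editor about ___?
'about' is word 8.

8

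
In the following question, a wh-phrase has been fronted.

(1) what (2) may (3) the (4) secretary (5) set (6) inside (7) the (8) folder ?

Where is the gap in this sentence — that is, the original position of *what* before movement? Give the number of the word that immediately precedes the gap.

5

Before movement: The secretary may set what inside the folder.
'what' is the direct object of 'set'. Wh-movement fronts it, leaving a gap right after 'set':
What may the secretary set ___ inside the folder?
'set' is word 5.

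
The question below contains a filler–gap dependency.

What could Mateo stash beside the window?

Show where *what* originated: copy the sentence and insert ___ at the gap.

What could Mateo stash ___ beside the window?

Pre-movement form: Mateo could stash what beside the window.
'what' functions as the direct object of 'stash'. The gap is right after 'stash'.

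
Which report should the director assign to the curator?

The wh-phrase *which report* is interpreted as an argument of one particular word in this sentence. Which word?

assign

In situ: The director should assign which report to the curator.
'which report' functions as the direct object of 'assign'. It moves to the left edge, and the trace sits right after 'assign':
Which report should the director assign ___ to the curator?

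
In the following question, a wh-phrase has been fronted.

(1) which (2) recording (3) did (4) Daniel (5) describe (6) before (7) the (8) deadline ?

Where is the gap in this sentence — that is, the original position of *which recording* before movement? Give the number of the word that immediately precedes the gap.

5

Pre-movement form: Daniel did describe which recording before the deadline.
'which recording' functions as the direct object of 'describe'. Fronting leaves a gap immediately after 'describe':
Which recording did Daniel describe ___ before the deadline?
'describe' is word 5.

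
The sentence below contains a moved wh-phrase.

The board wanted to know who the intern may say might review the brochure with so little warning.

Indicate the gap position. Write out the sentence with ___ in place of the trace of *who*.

Pre-movement form: The intern may say who might review the brochure with so little warning.
'who' functions as the subject of the clause embedded under 'say'. The gap is right after 'say'.

The board wanted to know who the intern may say ___ might review the brochure with so little warning.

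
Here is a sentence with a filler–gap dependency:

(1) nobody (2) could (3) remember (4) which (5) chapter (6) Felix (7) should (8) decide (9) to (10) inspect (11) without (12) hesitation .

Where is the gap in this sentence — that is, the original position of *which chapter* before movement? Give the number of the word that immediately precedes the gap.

Underlying clause: Felix should decide to inspect which chapter without hesitation.
'which chapter' is the direct object of 'inspect'. It moves to the left edge, and the trace sits right after 'inspect':
Nobody could remember which chapter Felix should decide to inspect ___ without hesitation.
'inspect' is word 10.

10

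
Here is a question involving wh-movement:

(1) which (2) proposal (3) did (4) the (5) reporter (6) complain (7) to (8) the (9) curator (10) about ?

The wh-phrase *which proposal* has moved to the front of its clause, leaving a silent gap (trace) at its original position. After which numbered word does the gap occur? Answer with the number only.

In situ: The reporter did complain to the curator about which proposal.
'which proposal' functions as the object of the preposition 'about'. Fronting leaves a gap immediately after 'about':
Which proposal did the reporter complain to the curator about ___?
'about' is word 10.

10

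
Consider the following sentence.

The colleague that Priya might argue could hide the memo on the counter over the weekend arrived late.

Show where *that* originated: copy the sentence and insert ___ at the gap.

The colleague that Priya might argue ___ could hide the memo on the counter over the weekend arrived late.

'that' is the subject of the clause embedded under 'argue'. The gap is right after 'argue'.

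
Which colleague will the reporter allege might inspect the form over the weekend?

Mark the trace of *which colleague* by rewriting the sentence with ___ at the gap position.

In situ: The reporter will allege which colleague might inspect the form over the weekend.
'which colleague' is the subject of the clause embedded under 'allege'. The gap is right after 'allege'.

Which colleague will the reporter allege ___ might inspect the form over the weekend?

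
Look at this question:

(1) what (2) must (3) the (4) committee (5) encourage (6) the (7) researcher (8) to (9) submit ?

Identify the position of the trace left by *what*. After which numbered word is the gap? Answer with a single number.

9

Underlying clause: The committee must encourage the researcher to submit what.
'what' functions as the direct object of 'submit'. Fronting leaves a gap immediately after 'submit':
What must the committee encourage the researcher to submit ___?
'submit' is word 9.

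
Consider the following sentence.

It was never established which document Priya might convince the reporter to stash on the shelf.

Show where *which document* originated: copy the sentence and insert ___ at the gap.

Underlying clause: Priya might convince the reporter to stash which document on the shelf.
'which document' functions as the direct object of 'stash'. The gap is right after 'stash'.

It was never established which document Priya might convince the reporter to stash ___ on the shelf.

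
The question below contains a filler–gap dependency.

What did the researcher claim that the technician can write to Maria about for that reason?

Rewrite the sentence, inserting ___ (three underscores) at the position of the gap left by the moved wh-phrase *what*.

What did the researcher claim that the technician can write to Maria about ___ for that reason?

In situ: The researcher did claim that the technician can write to Maria about what for that reason.
'what' is the object of the preposition 'about'. The gap is right after 'about'.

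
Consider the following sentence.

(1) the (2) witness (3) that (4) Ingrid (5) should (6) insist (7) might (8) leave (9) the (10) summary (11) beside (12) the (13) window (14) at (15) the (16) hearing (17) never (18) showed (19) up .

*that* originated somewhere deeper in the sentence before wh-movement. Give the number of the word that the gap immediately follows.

6

'that' functions as the subject of the clause embedded under 'insist'. It moves to the left edge, and the trace sits right after 'insist':
The witness that Ingrid should insist ___ might leave the summary beside the window at the hearing never showed up.
'insist' is word 6.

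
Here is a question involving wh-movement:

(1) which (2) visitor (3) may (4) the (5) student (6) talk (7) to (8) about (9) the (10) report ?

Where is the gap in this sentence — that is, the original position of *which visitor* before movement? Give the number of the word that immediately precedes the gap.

7

Pre-movement form: The student may talk to which visitor about the report.
'which visitor' is the object of the preposition 'to'. It moves to the left edge, and the trace sits right after 'to':
Which visitor may the student talk to ___ about the report?
'to' is word 7.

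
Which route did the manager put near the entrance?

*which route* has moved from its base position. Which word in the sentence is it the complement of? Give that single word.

put

In situ: The manager did put which route near the entrance.
'which route' functions as the direct object of 'put'. It moves to the left edge, and the trace sits right after 'put':
Which route did the manager put ___ near the entrance?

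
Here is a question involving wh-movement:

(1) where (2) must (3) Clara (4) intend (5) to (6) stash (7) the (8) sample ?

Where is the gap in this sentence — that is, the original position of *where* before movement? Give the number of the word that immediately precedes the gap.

8

Before movement: Clara must intend to stash the sample where.
'where' is the locative complement of 'stash'. Fronting leaves a gap immediately after 'sample':
Where must Clara intend to stash the sample ___?
'sample' is word 8.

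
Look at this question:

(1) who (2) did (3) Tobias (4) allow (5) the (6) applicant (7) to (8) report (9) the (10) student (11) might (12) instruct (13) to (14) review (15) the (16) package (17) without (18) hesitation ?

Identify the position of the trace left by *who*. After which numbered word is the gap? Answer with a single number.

Pre-movement form: Tobias did allow the applicant to report the student might instruct who to review the package without hesitation.
'who' functions as the direct object of 'instruct'. Wh-movement fronts it, leaving a gap right after 'instruct':
Who did Tobias allow the applicant to report the student might instruct ___ to review the package without hesitation?
'instruct' is word 12.

12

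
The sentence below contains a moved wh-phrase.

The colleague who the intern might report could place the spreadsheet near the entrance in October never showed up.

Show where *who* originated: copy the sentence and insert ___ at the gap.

The colleague who the intern might report ___ could place the spreadsheet near the entrance in October never showed up.

The filler 'who' is interpreted as the subject of the clause embedded under 'report'. The gap is right after 'report'.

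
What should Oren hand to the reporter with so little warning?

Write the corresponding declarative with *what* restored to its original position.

'what' is the direct object of 'hand'. It moves to the left edge, and the trace sits right after 'hand':
What should Oren hand ___ to the reporter with so little warning?

Oren should hand what to the reporter with so little warning.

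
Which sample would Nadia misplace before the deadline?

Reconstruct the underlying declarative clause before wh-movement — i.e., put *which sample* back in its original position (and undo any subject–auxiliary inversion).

Nadia would misplace which sample before the deadline.

The filler 'which sample' is interpreted as the direct object of 'misplace'. Wh-movement fronts it, leaving a gap right after 'misplace':
Which sample would Nadia misplace ___ before the deadline?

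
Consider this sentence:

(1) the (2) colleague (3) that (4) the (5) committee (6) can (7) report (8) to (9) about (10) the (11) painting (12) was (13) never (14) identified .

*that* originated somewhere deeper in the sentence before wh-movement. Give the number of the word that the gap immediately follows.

8

'that' is the object of the preposition 'to'. Wh-movement fronts it, leaving a gap right after 'to':
The colleague that the committee can report to ___ about the painting was never identified.
'to' is word 8.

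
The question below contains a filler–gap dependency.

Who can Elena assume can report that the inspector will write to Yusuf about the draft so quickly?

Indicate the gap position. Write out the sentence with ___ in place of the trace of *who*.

Underlying clause: Elena can assume who can report that the inspector will write to Yusuf about the draft so quickly.
The filler 'who' is interpreted as the subject of the clause embedded under 'assume'. The gap is right after 'assume'.

Who can Elena assume ___ can report that the inspector will write to Yusuf about the draft so quickly?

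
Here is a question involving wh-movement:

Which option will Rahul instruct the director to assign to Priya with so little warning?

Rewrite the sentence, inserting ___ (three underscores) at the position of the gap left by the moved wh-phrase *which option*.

Before movement: Rahul will instruct the director to assign which option to Priya with so little warning.
The filler 'which option' is interpreted as the direct object of 'assign'. The gap is right after 'assign'.

Which option will Rahul instruct the director to assign ___ to Priya with so little warning?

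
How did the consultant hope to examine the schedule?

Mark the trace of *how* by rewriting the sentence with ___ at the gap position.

How did the consultant hope to examine the schedule ___?

In situ: The consultant did hope to examine the schedule how.
The filler 'how' is interpreted as the manner adjunct. The gap is right after 'schedule'.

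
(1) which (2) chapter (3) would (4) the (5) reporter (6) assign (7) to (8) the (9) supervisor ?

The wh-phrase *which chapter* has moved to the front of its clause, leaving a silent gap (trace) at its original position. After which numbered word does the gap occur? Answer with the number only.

Pre-movement form: The reporter would assign which chapter to the supervisor.
'which chapter' is the direct object of 'assign'. Fronting leaves a gap immediately after 'assign':
Which chapter would the reporter assign ___ to the supervisor?
'assign' is word 6.

6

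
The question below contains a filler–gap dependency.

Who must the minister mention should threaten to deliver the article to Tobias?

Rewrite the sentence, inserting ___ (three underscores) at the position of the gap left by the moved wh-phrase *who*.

Who must the minister mention ___ should threaten to deliver the article to Tobias?

Underlying clause: The minister must mention who should threaten to deliver the article to Tobias.
'who' is the subject of the clause embedded under 'mention'. The gap is right after 'mention'.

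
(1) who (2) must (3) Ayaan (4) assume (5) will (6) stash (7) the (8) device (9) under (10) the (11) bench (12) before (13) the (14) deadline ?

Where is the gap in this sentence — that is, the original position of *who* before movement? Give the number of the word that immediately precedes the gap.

Pre-movement form: Ayaan must assume who will stash the device under the bench before the deadline.
'who' functions as the subject of the clause embedded under 'assume'. Wh-movement fronts it, leaving a gap right after 'assume':
Who must Ayaan assume ___ will stash the device under the bench before the deadline?
'assume' is word 4.

4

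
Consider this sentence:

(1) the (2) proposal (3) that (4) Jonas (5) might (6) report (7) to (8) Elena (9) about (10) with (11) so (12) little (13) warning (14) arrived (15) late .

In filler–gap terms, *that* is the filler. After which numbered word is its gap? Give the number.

'that' functions as the object of the preposition 'about'. Fronting leaves a gap immediately after 'about':
The proposal that Jonas might report to Elena about ___ with so little warning arrived late.
'about' is word 9.

9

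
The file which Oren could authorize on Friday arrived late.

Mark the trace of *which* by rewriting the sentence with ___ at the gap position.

The filler 'which' is interpreted as the direct object of 'authorize'. The gap is right after 'authorize'.

The file which Oren could authorize ___ on Friday arrived late.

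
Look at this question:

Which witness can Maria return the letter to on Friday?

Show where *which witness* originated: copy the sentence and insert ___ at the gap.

Pre-movement form: Maria can return the letter to which witness on Friday.
The filler 'which witness' is interpreted as the object of the preposition 'to' (recipient of 'return'). The gap is right after 'to'.

Which witness can Maria return the letter to ___ on Friday?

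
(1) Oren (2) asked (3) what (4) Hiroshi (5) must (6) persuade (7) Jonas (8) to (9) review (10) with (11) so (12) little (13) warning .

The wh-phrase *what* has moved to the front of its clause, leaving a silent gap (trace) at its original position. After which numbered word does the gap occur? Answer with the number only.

Pre-movement form: Hiroshi must persuade Jonas to review what with so little warning.
'what' is the direct object of 'review'. Fronting leaves a gap immediately after 'review':
Oren asked what Hiroshi must persuade Jonas to review ___ with so little warning.
'review' is word 9.

9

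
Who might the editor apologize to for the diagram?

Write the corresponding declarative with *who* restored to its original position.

The filler 'who' is interpreted as the object of the preposition 'to'. Wh-movement fronts it, leaving a gap right after 'to':
Who might the editor apologize to ___ for the diagram?

The editor might apologize to who for the diagram.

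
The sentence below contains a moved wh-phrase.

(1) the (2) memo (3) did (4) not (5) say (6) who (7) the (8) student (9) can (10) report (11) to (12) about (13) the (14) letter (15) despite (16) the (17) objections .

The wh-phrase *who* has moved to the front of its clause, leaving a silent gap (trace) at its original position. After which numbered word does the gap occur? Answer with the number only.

In situ: The student can report to who about the letter despite the objections.
The filler 'who' is interpreted as the object of the preposition 'to'. It moves to the left edge, and the trace sits right after 'to':
The memo did not say who the student can report to ___ about the letter despite the objections.
'to' is word 11.

11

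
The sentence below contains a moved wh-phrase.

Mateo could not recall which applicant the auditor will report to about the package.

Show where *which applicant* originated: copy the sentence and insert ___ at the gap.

In situ: The auditor will report to which applicant about the package.
'which applicant' is the object of the preposition 'to'. The gap is right after 'to'.

Mateo could not recall which applicant the auditor will report to ___ about the package.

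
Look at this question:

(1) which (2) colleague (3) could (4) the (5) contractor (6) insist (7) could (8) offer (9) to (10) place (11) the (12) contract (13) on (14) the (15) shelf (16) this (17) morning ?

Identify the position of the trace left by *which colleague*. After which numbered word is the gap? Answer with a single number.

6

Pre-movement form: The contractor could insist which colleague could offer to place the contract on the shelf this morning.
'which colleague' functions as the subject of the clause embedded under 'insist'. Wh-movement fronts it, leaving a gap right after 'insist':
Which colleague could the contractor insist ___ could offer to place the contract on the shelf this morning?
'insist' is word 6.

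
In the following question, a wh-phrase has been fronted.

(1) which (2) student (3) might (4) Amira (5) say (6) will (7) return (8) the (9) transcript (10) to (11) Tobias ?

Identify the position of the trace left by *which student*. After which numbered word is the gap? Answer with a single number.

5

Before movement: Amira might say which student will return the transcript to Tobias.
'which student' functions as the subject of the clause embedded under 'say'. It moves to the left edge, and the trace sits right after 'say':
Which student might Amira say ___ will return the transcript to Tobias?
'say' is word 5.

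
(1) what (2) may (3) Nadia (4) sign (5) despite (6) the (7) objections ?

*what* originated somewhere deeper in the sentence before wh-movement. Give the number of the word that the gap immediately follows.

Underlying clause: Nadia may sign what despite the objections.
'what' is the direct object of 'sign'. It moves to the left edge, and the trace sits right after 'sign':
What may Nadia sign ___ despite the objections?
'sign' is word 4.

4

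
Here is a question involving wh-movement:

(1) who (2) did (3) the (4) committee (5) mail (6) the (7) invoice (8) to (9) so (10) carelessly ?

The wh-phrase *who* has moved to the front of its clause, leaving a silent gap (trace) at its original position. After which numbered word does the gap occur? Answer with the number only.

Pre-movement form: The committee did mail the invoice to who so carelessly.
'who' functions as the object of the preposition 'to' (recipient of 'mail'). Fronting leaves a gap immediately after 'to':
Who did the committee mail the invoice to ___ so carelessly?
'to' is word 8.

8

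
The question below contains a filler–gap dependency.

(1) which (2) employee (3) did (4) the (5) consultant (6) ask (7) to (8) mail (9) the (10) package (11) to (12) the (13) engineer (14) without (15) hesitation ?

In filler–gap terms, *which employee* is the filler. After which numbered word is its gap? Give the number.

Pre-movement form: The consultant did ask which employee to mail the package to the engineer without hesitation.
'which employee' functions as the direct object of 'ask'. Wh-movement fronts it, leaving a gap right after 'ask':
Which employee did the consultant ask ___ to mail the package to the engineer without hesitation?
'ask' is word 6.

6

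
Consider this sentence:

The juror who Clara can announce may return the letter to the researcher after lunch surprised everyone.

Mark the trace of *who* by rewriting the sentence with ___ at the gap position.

The filler 'who' is interpreted as the subject of the clause embedded under 'announce'. The gap is right after 'announce'.

The juror who Clara can announce ___ may return the letter to the researcher after lunch surprised everyone.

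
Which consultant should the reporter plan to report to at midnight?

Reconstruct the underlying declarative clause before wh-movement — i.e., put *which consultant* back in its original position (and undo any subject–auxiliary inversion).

The reporter should plan to report to which consultant at midnight.

'which consultant' functions as the object of the preposition 'to'. Fronting leaves a gap immediately after 'to':
Which consultant should the reporter plan to report to ___ at midnight?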